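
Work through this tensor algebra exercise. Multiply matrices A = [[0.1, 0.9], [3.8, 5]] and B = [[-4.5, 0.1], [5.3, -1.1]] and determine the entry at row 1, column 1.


(AB)_{ij} = sum_k A_{ik} B_{kj}.
For i=1, j=1:
A_{11} * B_{11} = 0.1 * -4.5 = -0.45
A_{12} * B_{21} = 0.9 * 5.3 = 4.77
Sum = -0.45 + 4.77 = 4.32

4.32


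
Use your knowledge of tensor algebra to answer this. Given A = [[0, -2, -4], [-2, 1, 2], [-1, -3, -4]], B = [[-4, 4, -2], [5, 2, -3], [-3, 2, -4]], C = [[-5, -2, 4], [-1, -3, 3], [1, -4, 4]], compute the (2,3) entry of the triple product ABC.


(ABC)_{23} = sum_m (AB)_{2m} C_{m3}. First compute row 2 of AB.
(AB)_{21} = -2*-4 + 1*5 + 2*-3 = 7
(AB)_{22} = -2*4 + 1*2 + 2*2 = -2
(AB)_{23} = -2*-2 + 1*-3 + 2*-4 = -7
Now contract with column 3 of C:
(AB)_{21} * C_{13} = 7 * 4 = 28
(AB)_{22} * C_{23} = -2 * 3 = -6
(AB)_{23} * C_{33} = -7 * 4 = -28
(ABC)_{23} = 28 + -6 + -28 = -6

-6


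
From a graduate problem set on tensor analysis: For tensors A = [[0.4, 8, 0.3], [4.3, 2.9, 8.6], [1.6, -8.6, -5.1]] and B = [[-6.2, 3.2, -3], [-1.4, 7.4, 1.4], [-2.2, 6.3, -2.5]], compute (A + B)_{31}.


Tensor addition is component-wise: (A + B)_{ij} = A_{ij} + B_{ij}.
A_{31} = 1.6
B_{31} = -2.2
(A + B)_{31} = 1.6 + -2.2 = -0.6

-0.6


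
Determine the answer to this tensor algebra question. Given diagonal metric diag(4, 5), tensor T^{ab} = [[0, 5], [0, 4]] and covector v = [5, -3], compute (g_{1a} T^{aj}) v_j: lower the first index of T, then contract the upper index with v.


Step 1: lower the first index. For a diagonal metric, g_{ia} T^{aj} = g_{ii} T^{ij} (no sum on i).
g_{11} = 4
S_1{}^1 = 4 * T^{11} = 4 * 0 = 0
S_1{}^2 = 4 * T^{12} = 4 * 5 = 20
Step 2: contract S_1{}^j with v_j.
S_1{}^1 * v_1 = 0 * 5 = 0
S_1{}^2 * v_2 = 20 * -3 = -60
Result = 0 + -60 = -60

-60


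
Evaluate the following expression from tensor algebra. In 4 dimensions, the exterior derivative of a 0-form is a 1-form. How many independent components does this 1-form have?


The exterior derivative of a p-form is a (p+1)-form.
Its number of independent components is C(n, p+1).
n = 4, p+1 = 1
C(4, 1) = 4

4


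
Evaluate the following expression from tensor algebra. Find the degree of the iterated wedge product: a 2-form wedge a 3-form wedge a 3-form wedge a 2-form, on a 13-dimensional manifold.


The degree of a wedge product is the sum of the degrees of the individual forms.
Degrees: 2, 3, 3, 2
Total degree = 2 + 3 + 3 + 2 = 10

10


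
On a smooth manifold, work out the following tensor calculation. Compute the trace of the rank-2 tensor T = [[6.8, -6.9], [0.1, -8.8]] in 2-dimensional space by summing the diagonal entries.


The contraction (trace) of a rank-2 tensor is the sum of its diagonal elements.
Diagonal entries: A[1,1] = 6.8, A[2,2] = -8.8
Tr(A) = 6.8 + -8.8 = -2

-2


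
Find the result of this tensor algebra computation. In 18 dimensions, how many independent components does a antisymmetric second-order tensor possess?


A antisymmetric rank-2 tensor in d dimensions has d(d-1)/2 independent components.
d = 18
d(d-1)/2 = 18 * 17 / 2 = 306 / 2 = 153

153


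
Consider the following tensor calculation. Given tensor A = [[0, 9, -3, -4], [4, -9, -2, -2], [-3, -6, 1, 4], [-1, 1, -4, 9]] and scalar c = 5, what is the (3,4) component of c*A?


Scalar multiplication: (cA)_{ij} = c * A_{ij}.
c = 5
A_{34} = 4
(cA)_{34} = 5 * 4 = 20

20


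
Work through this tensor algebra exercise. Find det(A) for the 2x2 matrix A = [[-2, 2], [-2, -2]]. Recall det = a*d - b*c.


For a 2x2 matrix [[a, b], [c, d]], det = a*d - b*c.
a = -2, b = 2, c = -2, d = -2
a*d = -2 * -2 = 4
b*c = 2 * -2 = -4
det = 4 - -4 = 8

8


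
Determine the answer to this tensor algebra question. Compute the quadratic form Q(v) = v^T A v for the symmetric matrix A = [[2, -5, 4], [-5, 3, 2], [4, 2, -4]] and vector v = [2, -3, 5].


First compute Av:
(Av)_1 = 2*2 + -5*-3 + 4*5 = 39
(Av)_2 = -5*2 + 3*-3 + 2*5 = -9
(Av)_3 = 4*2 + 2*-3 + -4*5 = -18
Av = [39, -9, -18]
Then v^T (Av) = 2*39 + -3*-9 + 5*-18
= 78 + 27 + -90 = 15

15


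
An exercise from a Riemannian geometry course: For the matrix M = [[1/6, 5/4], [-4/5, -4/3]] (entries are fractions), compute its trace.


The trace is the sum of diagonal entries.
Diagonal: M[1,1] = 1/6, M[2,2] = -4/3
Tr(M) = 1/6 + -4/3
Computing step by step:
After adding M[1,1]: 1/6
After adding M[2,2]: -7/6
Tr(M) = -7/6

-7/6


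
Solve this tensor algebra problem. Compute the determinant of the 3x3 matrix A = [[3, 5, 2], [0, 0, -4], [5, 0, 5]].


Expanding along the first row, det(A) = a11*M_11 - a12*M_12 + a13*M_13, where M_1j is the (1,j) minor.
Minor M_11 = 0*5 - -4*0 = 0
Minor M_12 = 0*5 - -4*5 = 20
Minor M_13 = 0*0 - 0*5 = 0
det = 3*(0) - 5*(20) + 2*(0)
    = 0 - 100 + 0
    = -100

-100


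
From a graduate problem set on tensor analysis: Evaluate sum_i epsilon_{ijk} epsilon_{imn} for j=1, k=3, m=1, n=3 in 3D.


Using the identity: epsilon_{ijk} epsilon_{imn} = delta_{jm} delta_{kn} - delta_{jn} delta_{km}.
delta_{11} = 1
delta_{33} = 1
delta_{13} = 0
delta_{31} = 0
Result = 1 * 1 - 0 * 0 = 1 - 0 = 1

1


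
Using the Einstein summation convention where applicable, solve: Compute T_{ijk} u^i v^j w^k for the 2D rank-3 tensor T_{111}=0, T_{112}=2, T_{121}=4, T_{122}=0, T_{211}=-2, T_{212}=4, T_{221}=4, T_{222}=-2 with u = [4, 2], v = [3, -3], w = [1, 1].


S = sum over i,j,k of T_{ijk} u_i v_j w_k. Expanding all 8 terms:
T_{111}*u_1*v_1*w_1 = 0*4*3*1 = 0  (running total: 0)
T_{112}*u_1*v_1*w_2 = 2*4*3*1 = 24  (running total: 24)
T_{121}*u_1*v_2*w_1 = 4*4*-3*1 = -48  (running total: -24)
T_{122}*u_1*v_2*w_2 = 0*4*-3*1 = 0  (running total: -24)
T_{211}*u_2*v_1*w_1 = -2*2*3*1 = -12  (running total: -36)
T_{212}*u_2*v_1*w_2 = 4*2*3*1 = 24  (running total: -12)
T_{221}*u_2*v_2*w_1 = 4*2*-3*1 = -24  (running total: -36)
T_{222}*u_2*v_2*w_2 = -2*2*-3*1 = 12  (running total: -24)
S = -24

-24


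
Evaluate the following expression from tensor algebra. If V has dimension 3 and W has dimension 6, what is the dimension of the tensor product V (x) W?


The dimension of a tensor product is the product of dimensions.
dim(V) = 3, dim(W) = 6
dim(V (x) W) = 3 * 6 = 18

18


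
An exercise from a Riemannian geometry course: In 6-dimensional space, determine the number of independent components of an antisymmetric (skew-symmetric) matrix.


An antisymmetric rank-2 tensor satisfies A_{ij} = -A_{ji}, so diagonal entries are zero.
The independent components are the upper-triangular entries: C(n, 2) = n(n-1)/2.
n = 6
C(6, 2) = 6 * 5 / 2 = 30 / 2 = 15

15


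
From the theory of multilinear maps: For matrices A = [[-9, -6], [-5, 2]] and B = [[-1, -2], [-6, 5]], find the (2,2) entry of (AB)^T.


(AB)^T_{ij} = (AB)_{ji} = sum_k A_{jk} B_{ki}.
For i=2, j=2 we need (AB)_{22}:
A_{21} * B_{12} = -5 * -2 = 10
A_{22} * B_{22} = 2 * 5 = 10
Sum = 10 + 10 = 20

20


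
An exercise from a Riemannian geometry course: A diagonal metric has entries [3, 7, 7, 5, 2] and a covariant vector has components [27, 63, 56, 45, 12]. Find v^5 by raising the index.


To raise an index with a diagonal metric: v^i = v_i / g_{ii}.
For index 5: v_5 = 12, g_{55} = 2
v^5 = 12 / 2 = 6

6


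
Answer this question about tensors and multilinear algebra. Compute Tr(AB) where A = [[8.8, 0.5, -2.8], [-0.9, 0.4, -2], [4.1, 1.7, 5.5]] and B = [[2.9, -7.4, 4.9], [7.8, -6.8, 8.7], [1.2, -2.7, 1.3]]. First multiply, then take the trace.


Tr(AB) = sum_i (AB)_{ii} where (AB)_{ii} = sum_k A_{ik} B_{ki}.
(AB)_{11} = 8.8*2.9 + 0.5*7.8 + -2.8*1.2 = 26.06
(AB)_{22} = -0.9*-7.4 + 0.4*-6.8 + -2*-2.7 = 9.34
(AB)_{33} = 4.1*4.9 + 1.7*8.7 + 5.5*1.3 = 42.03
Tr(AB) = 26.06 + 9.34 + 42.03 = 77.43

77.43


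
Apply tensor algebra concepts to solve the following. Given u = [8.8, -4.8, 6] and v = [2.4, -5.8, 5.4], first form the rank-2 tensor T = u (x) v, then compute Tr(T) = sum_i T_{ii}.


The outer product gives T_{ij} = u_i v_j.
The trace (contraction) is Tr(T) = sum_i T_{ii} = sum_i u_i v_i.
Diagonal entries:
T_{11} = u_1 * v_1 = 8.8 * 2.4 = 21.12
T_{22} = u_2 * v_2 = -4.8 * -5.8 = 27.84
T_{33} = u_3 * v_3 = 6 * 5.4 = 32.4
Tr(T) = 21.12 + 27.84 + 32.4 = 81.36

81.36


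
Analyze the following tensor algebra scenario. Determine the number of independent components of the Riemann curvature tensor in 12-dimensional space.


The Riemann tensor in d dimensions has d^2(d^2 - 1)/12 independent components.
d = 12, so d^2 = 144
d^2 - 1 = 143
d^2(d^2 - 1) = 144 * 143 = 20592
Divide by 12: 20592 / 12 = 1716

1716


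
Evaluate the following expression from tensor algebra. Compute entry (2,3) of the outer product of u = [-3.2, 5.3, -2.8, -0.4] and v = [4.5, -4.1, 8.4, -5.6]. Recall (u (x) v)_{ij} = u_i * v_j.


The outer product entry T_{ij} = u_i * v_j.
We need i=2, j=3.
u_2 = 5.3, v_3 = 8.4
T_{2,3} = 5.3 * 8.4 = 44.52

44.52


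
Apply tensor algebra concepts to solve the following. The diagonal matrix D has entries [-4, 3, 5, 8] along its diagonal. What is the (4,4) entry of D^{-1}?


For a diagonal matrix, the inverse has entries (D^{-1})_{ii} = 1/d_{ii}.
The diagonal entries are: d_{11} = -4, d_{22} = 3, d_{33} = 5, d_{44} = 8
We need (D^{-1})_{44} = 1/d_{44} = 1/8 = 1/8

1/8


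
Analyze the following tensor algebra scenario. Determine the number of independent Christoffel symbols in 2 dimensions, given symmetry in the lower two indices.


Christoffel symbols Gamma^k_{ij} are symmetric in i,j, so there are d * d(d+1)/2 independent symbols.
d = 2
d(d+1)/2 = 2 * 3 / 2 = 3
Total = 2 * 3 = 6

6


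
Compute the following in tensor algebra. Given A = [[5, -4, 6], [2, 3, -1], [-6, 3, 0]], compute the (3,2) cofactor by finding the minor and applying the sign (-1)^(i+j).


To find cofactor C_{32}, delete row 3 and column 2.
The resulting 2x2 submatrix is: [[5, 6], [2, -1]]
Minor M_{32} = 5*-1 - 6*2
  = -5 - 12 = -17
Sign = (-1)^(3+2) = (-1)^5 = -1
Cofactor C_{32} = -1 * -17 = 17

17


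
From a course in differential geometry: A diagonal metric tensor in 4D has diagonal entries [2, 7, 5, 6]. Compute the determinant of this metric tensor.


For a diagonal metric, the determinant is the product of diagonal entries.
Diagonal entries: 2, 7, 5, 6
det(g) = 2 * 7 * 5 * 6 = 420

420


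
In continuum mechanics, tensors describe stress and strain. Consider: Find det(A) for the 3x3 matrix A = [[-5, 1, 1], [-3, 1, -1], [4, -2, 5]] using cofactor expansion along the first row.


Expanding along the first row, det(A) = a11*M_11 - a12*M_12 + a13*M_13, where M_1j is the (1,j) minor.
Minor M_11 = 1*5 - -1*-2 = 3
Minor M_12 = -3*5 - -1*4 = -11
Minor M_13 = -3*-2 - 1*4 = 2
det = -5*(3) - 1*(-11) + 1*(2)
    = -15 - -11 + 2
    = -2

-2


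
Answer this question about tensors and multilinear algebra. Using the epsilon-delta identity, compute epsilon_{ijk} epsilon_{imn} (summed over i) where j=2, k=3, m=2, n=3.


Using the identity: epsilon_{ijk} epsilon_{imn} = delta_{jm} delta_{kn} - delta_{jn} delta_{km}.
delta_{22} = 1
delta_{33} = 1
delta_{23} = 0
delta_{32} = 0
Result = 1 * 1 - 0 * 0 = 1 - 0 = 1

1


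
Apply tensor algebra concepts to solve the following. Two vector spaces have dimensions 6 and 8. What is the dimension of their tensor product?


The dimension of a tensor product is the product of dimensions.
dim(V) = 6, dim(W) = 8
dim(V (x) W) = 6 * 8 = 48

48


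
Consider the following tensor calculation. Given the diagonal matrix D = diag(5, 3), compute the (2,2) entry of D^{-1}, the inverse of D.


For a diagonal matrix, the inverse has entries (D^{-1})_{ii} = 1/d_{ii}.
The diagonal entries are: d_{11} = 5, d_{22} = 3
We need (D^{-1})_{22} = 1/d_{22} = 1/3 = 1/3

1/3


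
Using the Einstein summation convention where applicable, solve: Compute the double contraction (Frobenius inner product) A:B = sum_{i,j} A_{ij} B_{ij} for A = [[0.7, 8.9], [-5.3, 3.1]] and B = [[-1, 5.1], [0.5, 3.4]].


A:B = sum over all i,j of A_{ij} * B_{ij}.
Row 1: 0.7*-1=-0.7, 8.9*5.1=45.39 => row sum = 44.69
Row 2: -5.3*0.5=-2.65, 3.1*3.4=10.54 => row sum = 7.89
Total = 44.69 + 7.89 = 52.58

52.58


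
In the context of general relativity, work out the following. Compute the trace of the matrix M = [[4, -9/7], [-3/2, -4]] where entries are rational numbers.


The trace is the sum of diagonal entries.
Diagonal: M[1,1] = 4, M[2,2] = -4
Tr(M) = 4 + -4
Computing step by step:
After adding M[1,1]: 4
After adding M[2,2]: 0
Tr(M) = 0

0


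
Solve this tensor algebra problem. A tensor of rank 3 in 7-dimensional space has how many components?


The number of components of a rank-r tensor in d dimensions is d^r.
Here d = 7 and r = 3.
7^3 = 343

343


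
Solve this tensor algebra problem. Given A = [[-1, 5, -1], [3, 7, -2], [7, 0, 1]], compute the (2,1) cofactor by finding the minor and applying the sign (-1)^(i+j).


To find cofactor C_{21}, delete row 2 and column 1.
The resulting 2x2 submatrix is: [[5, -1], [0, 1]]
Minor M_{21} = 5*1 - -1*0
  = 5 - 0 = 5
Sign = (-1)^(2+1) = (-1)^3 = -1
Cofactor C_{21} = -1 * 5 = -5

-5


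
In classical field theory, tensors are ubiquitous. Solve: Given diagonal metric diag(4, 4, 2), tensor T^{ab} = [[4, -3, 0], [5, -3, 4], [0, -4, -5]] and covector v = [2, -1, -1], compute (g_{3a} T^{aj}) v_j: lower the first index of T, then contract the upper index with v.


Step 1: lower the first index. For a diagonal metric, g_{ia} T^{aj} = g_{ii} T^{ij} (no sum on i).
g_{33} = 2
S_3{}^1 = 2 * T^{31} = 2 * 0 = 0
S_3{}^2 = 2 * T^{32} = 2 * -4 = -8
S_3{}^3 = 2 * T^{33} = 2 * -5 = -10
Step 2: contract S_3{}^j with v_j.
S_3{}^1 * v_1 = 0 * 2 = 0
S_3{}^2 * v_2 = -8 * -1 = 8
S_3{}^3 * v_3 = -10 * -1 = 10
Result = 0 + 8 + 10 = 18

18


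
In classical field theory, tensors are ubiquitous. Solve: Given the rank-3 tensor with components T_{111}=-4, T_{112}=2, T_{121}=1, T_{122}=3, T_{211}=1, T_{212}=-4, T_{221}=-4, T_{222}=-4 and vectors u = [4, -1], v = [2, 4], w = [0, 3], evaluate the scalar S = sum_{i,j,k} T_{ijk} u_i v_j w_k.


S = sum over i,j,k of T_{ijk} u_i v_j w_k. Expanding all 8 terms:
T_{111}*u_1*v_1*w_1 = -4*4*2*0 = 0  (running total: 0)
T_{112}*u_1*v_1*w_2 = 2*4*2*3 = 48  (running total: 48)
T_{121}*u_1*v_2*w_1 = 1*4*4*0 = 0  (running total: 48)
T_{122}*u_1*v_2*w_2 = 3*4*4*3 = 144  (running total: 192)
T_{211}*u_2*v_1*w_1 = 1*-1*2*0 = 0  (running total: 192)
T_{212}*u_2*v_1*w_2 = -4*-1*2*3 = 24  (running total: 216)
T_{221}*u_2*v_2*w_1 = -4*-1*4*0 = 0  (running total: 216)
T_{222}*u_2*v_2*w_2 = -4*-1*4*3 = 48  (running total: 264)
S = 264

264


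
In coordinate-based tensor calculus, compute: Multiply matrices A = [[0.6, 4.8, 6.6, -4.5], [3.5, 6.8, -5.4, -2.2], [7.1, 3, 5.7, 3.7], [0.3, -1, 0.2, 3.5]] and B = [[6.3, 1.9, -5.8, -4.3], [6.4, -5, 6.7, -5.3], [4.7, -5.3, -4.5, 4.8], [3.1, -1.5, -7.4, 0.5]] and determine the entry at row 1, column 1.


(AB)_{ij} = sum_k A_{ik} B_{kj}.
For i=1, j=1:
A_{11} * B_{11} = 0.6 * 6.3 = 3.78
A_{12} * B_{21} = 4.8 * 6.4 = 30.72
A_{13} * B_{31} = 6.6 * 4.7 = 31.02
A_{14} * B_{41} = -4.5 * 3.1 = -13.95
Sum = 3.78 + 30.72 + 31.02 + -13.95 = 51.57

51.57


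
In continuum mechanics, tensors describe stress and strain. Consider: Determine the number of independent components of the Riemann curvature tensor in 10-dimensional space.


The Riemann tensor in d dimensions has d^2(d^2 - 1)/12 independent components.
d = 10, so d^2 = 100
d^2 - 1 = 99
d^2(d^2 - 1) = 100 * 99 = 9900
Divide by 12: 9900 / 12 = 825

825


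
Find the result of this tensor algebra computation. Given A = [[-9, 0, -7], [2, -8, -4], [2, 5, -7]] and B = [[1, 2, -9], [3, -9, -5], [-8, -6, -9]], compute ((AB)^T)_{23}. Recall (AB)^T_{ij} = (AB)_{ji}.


(AB)^T_{ij} = (AB)_{ji} = sum_k A_{jk} B_{ki}.
For i=2, j=3 we need (AB)_{32}:
A_{31} * B_{12} = 2 * 2 = 4
A_{32} * B_{22} = 5 * -9 = -45
A_{33} * B_{32} = -7 * -6 = 42
Sum = 4 + -45 + 42 = 1

1


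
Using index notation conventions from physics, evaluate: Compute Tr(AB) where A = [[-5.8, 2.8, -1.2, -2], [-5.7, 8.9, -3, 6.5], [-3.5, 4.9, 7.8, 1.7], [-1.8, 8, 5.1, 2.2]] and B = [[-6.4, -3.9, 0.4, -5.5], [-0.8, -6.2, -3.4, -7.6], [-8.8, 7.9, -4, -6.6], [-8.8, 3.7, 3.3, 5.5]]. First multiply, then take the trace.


Tr(AB) = sum_i (AB)_{ii} where (AB)_{ii} = sum_k A_{ik} B_{ki}.
(AB)_{11} = -5.8*-6.4 + 2.8*-0.8 + -1.2*-8.8 + -2*-8.8 = 63.04
(AB)_{22} = -5.7*-3.9 + 8.9*-6.2 + -3*7.9 + 6.5*3.7 = -32.6
(AB)_{33} = -3.5*0.4 + 4.9*-3.4 + 7.8*-4 + 1.7*3.3 = -43.65
(AB)_{44} = -1.8*-5.5 + 8*-7.6 + 5.1*-6.6 + 2.2*5.5 = -72.46
Tr(AB) = 63.04 + -32.6 + -43.65 + -72.46 = -85.67

-85.67


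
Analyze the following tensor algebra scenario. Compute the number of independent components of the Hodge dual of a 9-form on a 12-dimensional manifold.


The Hodge dual of a p-form on an n-dimensional manifold is an (n-p)-form.
n = 12, p = 9, so dual degree = 12 - 9 = 3
The number of components is C(n, n-p) = C(12, 3) = 220

220


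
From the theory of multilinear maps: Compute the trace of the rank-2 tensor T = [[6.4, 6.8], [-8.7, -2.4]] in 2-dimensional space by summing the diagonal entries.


The contraction (trace) of a rank-2 tensor is the sum of its diagonal elements.
Diagonal entries: A[1,1] = 6.4, A[2,2] = -2.4
Tr(A) = 6.4 + -2.4 = 4

4


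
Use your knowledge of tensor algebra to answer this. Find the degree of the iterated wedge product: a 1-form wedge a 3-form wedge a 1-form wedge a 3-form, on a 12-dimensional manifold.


The degree of a wedge product is the sum of the degrees of the individual forms.
Degrees: 1, 3, 1, 3
Total degree = 1 + 3 + 1 + 3 = 8

8


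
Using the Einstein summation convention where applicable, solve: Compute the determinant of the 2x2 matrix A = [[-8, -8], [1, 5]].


For a 2x2 matrix [[a, b], [c, d]], det = a*d - b*c.
a = -8, b = -8, c = 1, d = 5
a*d = -8 * 5 = -40
b*c = -8 * 1 = -8
det = -40 - -8 = -32

-32


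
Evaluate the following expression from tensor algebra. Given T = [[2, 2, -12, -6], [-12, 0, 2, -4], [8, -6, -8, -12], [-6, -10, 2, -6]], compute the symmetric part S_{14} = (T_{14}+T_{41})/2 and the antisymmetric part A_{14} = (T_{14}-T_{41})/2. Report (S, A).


T_{14} = -6
T_{41} = -6
S_{14} = (-6 + -6)/2 = -12/2 = -6
A_{14} = (-6 - -6)/2 = 0/2 = 0
Check: S + A = -6 + 0 = -6 = T_{14}.

(-6, 0)


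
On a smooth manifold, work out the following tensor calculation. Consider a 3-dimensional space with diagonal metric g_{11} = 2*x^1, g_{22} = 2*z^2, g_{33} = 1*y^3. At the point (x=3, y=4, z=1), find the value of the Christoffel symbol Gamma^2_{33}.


For a diagonal metric, Gamma^k_{ij} = (1/2) g^{kk} (dg_{ik}/dx_j + dg_{jk}/dx_i - dg_{ij}/dx_k).
The metric is diagonal, so g_{ab} = 0 for a != b.
At the given point: g_{11} = 6, g_{22} = 2, g_{33} = 64
g^{22} = 1/2
dg_{32}/dx_3 = 0 (off-diagonal)
dg_{32}/dx_3 = 0 (off-diagonal)
dg_{33}/dx_2 = dg_{33}/dx_2 = 48
Numerator = 0 + 0 - 48 = -48
Gamma^2_{33} = -48 / (2 * 2) = -12

-12


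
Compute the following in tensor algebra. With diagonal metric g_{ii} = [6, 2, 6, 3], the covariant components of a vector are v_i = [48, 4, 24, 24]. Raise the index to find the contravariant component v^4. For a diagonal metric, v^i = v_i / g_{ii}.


To raise an index with a diagonal metric: v^i = v_i / g_{ii}.
For index 4: v_4 = 24, g_{44} = 3
v^4 = 24 / 3 = 8

8


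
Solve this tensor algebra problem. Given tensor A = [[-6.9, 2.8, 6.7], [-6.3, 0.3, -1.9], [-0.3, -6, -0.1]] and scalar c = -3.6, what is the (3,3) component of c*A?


Scalar multiplication: (cA)_{ij} = c * A_{ij}.
c = -3.6
A_{33} = -0.1
(cA)_{33} = -3.6 * -0.1 = 0.36

0.36


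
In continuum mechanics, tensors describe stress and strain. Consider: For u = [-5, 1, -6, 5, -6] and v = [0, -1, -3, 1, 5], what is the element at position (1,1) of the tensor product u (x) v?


The outer product entry T_{ij} = u_i * v_j.
We need i=1, j=1.
u_1 = -5, v_1 = 0
T_{1,1} = -5 * 0 = 0

0


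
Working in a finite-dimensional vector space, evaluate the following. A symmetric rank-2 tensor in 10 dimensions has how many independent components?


A symmetric rank-2 tensor in d dimensions has d(d+1)/2 independent components.
d = 10
d(d+1)/2 = 10 * 11 / 2 = 110 / 2 = 55

55


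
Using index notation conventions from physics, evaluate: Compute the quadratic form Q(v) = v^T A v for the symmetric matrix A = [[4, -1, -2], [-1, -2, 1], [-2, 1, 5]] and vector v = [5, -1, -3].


First compute Av:
(Av)_1 = 4*5 + -1*-1 + -2*-3 = 27
(Av)_2 = -1*5 + -2*-1 + 1*-3 = -6
(Av)_3 = -2*5 + 1*-1 + 5*-3 = -26
Av = [27, -6, -26]
Then v^T (Av) = 5*27 + -1*-6 + -3*-26
= 135 + 6 + 78 = 219

219


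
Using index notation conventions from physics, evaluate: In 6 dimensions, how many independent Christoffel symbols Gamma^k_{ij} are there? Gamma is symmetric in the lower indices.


Christoffel symbols Gamma^k_{ij} are symmetric in i,j, so there are d * d(d+1)/2 independent symbols.
d = 6
d(d+1)/2 = 6 * 7 / 2 = 21
Total = 6 * 21 = 126

126


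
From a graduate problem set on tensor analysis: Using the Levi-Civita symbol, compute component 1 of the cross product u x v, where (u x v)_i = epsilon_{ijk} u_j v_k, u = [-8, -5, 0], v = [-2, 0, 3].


(u x v)_1 = sum_{j,k} epsilon_{1jk} u_j v_k. Only permutations of (1,2,3) contribute; the two non-zero terms are:
eps_{123} u_2 v_3 = 1 * -5 * 3 = -15
eps_{132} u_3 v_2 = -1 * 0 * 0 = 0
(u x v)_1 = -15

-15


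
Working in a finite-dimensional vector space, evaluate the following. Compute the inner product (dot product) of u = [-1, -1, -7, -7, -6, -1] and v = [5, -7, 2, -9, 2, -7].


The inner product u . v = sum of u_i * v_i.
Term-by-term: -1 * 5, -1 * -7, -7 * 2, -7 * -9, -6 * 2, -1 * -7
Products: -5, 7, -14, 63, -12, 7
Sum = -5 + 7 + -14 + 63 + -12 + 7 = 46

46


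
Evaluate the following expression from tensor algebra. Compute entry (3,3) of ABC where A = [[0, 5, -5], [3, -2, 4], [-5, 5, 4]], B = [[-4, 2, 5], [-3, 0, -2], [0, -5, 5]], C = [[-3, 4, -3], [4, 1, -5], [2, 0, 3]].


(ABC)_{33} = sum_m (AB)_{3m} C_{m3}. First compute row 3 of AB.
(AB)_{31} = -5*-4 + 5*-3 + 4*0 = 5
(AB)_{32} = -5*2 + 5*0 + 4*-5 = -30
(AB)_{33} = -5*5 + 5*-2 + 4*5 = -15
Now contract with column 3 of C:
(AB)_{31} * C_{13} = 5 * -3 = -15
(AB)_{32} * C_{23} = -30 * -5 = 150
(AB)_{33} * C_{33} = -15 * 3 = -45
(ABC)_{33} = -15 + 150 + -45 = 90

90


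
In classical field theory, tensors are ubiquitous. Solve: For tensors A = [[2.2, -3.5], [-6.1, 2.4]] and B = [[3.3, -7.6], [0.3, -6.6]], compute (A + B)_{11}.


Tensor addition is component-wise: (A + B)_{ij} = A_{ij} + B_{ij}.
A_{11} = 2.2
B_{11} = 3.3
(A + B)_{11} = 2.2 + 3.3 = 5.5

5.5


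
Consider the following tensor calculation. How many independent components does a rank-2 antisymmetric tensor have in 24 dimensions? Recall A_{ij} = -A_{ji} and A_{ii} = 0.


An antisymmetric rank-2 tensor satisfies A_{ij} = -A_{ji}, so diagonal entries are zero.
The independent components are the upper-triangular entries: C(n, 2) = n(n-1)/2.
n = 24
C(24, 2) = 24 * 23 / 2 = 552 / 2 = 276

276


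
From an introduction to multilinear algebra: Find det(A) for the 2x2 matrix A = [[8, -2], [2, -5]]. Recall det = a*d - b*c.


For a 2x2 matrix [[a, b], [c, d]], det = a*d - b*c.
a = 8, b = -2, c = 2, d = -5
a*d = 8 * -5 = -40
b*c = -2 * 2 = -4
det = -40 - -4 = -36

-36


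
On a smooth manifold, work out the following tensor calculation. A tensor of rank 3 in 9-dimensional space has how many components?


The number of components of a rank-r tensor in d dimensions is d^r.
Here d = 9 and r = 3.
9^3 = 729

729


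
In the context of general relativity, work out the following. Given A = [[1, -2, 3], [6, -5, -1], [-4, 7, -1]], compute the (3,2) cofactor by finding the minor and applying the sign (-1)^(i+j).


To find cofactor C_{32}, delete row 3 and column 2.
The resulting 2x2 submatrix is: [[1, 3], [6, -1]]
Minor M_{32} = 1*-1 - 3*6
  = -1 - 18 = -19
Sign = (-1)^(3+2) = (-1)^5 = -1
Cofactor C_{32} = -1 * -19 = 19

19


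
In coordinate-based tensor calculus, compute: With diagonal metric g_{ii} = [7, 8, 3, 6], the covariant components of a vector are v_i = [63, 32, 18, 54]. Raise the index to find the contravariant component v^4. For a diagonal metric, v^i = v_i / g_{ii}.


To raise an index with a diagonal metric: v^i = v_i / g_{ii}.
For index 4: v_4 = 54, g_{44} = 6
v^4 = 54 / 6 = 9

9


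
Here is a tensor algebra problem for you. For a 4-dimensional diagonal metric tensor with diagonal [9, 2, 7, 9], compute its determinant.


For a diagonal metric, the determinant is the product of diagonal entries.
Diagonal entries: 9, 2, 7, 9
det(g) = 9 * 2 * 7 * 9 = 1134

1134


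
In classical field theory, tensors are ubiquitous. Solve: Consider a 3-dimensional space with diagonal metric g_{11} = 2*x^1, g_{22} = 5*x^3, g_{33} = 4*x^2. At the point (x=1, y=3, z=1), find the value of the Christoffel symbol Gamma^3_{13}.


For a diagonal metric, Gamma^k_{ij} = (1/2) g^{kk} (dg_{ik}/dx_j + dg_{jk}/dx_i - dg_{ij}/dx_k).
The metric is diagonal, so g_{ab} = 0 for a != b.
At the given point: g_{11} = 2, g_{22} = 5, g_{33} = 4
g^{33} = 1/4
dg_{13}/dx_3 = 0 (off-diagonal)
dg_{33}/dx_1 = dg_{33}/dx_1 = 8
dg_{13}/dx_3 = 0 (off-diagonal)
Numerator = 0 + 8 - 0 = 8
Gamma^3_{13} = 8 / (2 * 4) = 1

1


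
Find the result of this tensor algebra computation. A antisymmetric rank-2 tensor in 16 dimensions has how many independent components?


A antisymmetric rank-2 tensor in d dimensions has d(d-1)/2 independent components.
d = 16
d(d-1)/2 = 16 * 15 / 2 = 240 / 2 = 120

120


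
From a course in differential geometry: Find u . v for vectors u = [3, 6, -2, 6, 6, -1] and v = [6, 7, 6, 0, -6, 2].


The inner product u . v = sum of u_i * v_i.
Term-by-term: 3 * 6, 6 * 7, -2 * 6, 6 * 0, 6 * -6, -1 * 2
Products: 18, 42, -12, 0, -36, -2
Sum = 18 + 42 + -12 + 0 + -36 + -2 = 10

10


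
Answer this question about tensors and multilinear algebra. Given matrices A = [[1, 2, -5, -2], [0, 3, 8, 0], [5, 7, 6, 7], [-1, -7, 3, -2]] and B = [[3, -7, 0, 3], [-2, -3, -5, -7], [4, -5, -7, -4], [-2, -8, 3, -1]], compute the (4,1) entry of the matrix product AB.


(AB)_{ij} = sum_k A_{ik} B_{kj}.
For i=4, j=1:
A_{41} * B_{11} = -1 * 3 = -3
A_{42} * B_{21} = -7 * -2 = 14
A_{43} * B_{31} = 3 * 4 = 12
A_{44} * B_{41} = -2 * -2 = 4
Sum = -3 + 14 + 12 + 4 = 27

27


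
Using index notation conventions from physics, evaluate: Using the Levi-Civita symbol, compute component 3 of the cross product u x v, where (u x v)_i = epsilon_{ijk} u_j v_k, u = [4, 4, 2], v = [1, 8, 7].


(u x v)_3 = sum_{j,k} epsilon_{3jk} u_j v_k. Only permutations of (1,2,3) contribute; the two non-zero terms are:
eps_{312} u_1 v_2 = 1 * 4 * 8 = 32
eps_{321} u_2 v_1 = -1 * 4 * 1 = -4
(u x v)_3 = 28

28


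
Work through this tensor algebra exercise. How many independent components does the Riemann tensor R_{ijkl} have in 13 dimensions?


The Riemann tensor in d dimensions has d^2(d^2 - 1)/12 independent components.
d = 13, so d^2 = 169
d^2 - 1 = 168
d^2(d^2 - 1) = 169 * 168 = 28392
Divide by 12: 28392 / 12 = 2366

2366


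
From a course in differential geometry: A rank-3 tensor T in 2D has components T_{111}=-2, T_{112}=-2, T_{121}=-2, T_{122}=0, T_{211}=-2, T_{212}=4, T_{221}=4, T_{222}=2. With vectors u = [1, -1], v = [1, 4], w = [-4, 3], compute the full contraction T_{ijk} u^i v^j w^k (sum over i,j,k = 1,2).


S = sum over i,j,k of T_{ijk} u_i v_j w_k. Expanding all 8 terms:
T_{111}*u_1*v_1*w_1 = -2*1*1*-4 = 8  (running total: 8)
T_{112}*u_1*v_1*w_2 = -2*1*1*3 = -6  (running total: 2)
T_{121}*u_1*v_2*w_1 = -2*1*4*-4 = 32  (running total: 34)
T_{122}*u_1*v_2*w_2 = 0*1*4*3 = 0  (running total: 34)
T_{211}*u_2*v_1*w_1 = -2*-1*1*-4 = -8  (running total: 26)
T_{212}*u_2*v_1*w_2 = 4*-1*1*3 = -12  (running total: 14)
T_{221}*u_2*v_2*w_1 = 4*-1*4*-4 = 64  (running total: 78)
T_{222}*u_2*v_2*w_2 = 2*-1*4*3 = -24  (running total: 54)
S = 54

54


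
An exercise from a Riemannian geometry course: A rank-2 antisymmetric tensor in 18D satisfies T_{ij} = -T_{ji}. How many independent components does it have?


An antisymmetric rank-2 tensor satisfies A_{ij} = -A_{ji}, so diagonal entries are zero.
The independent components are the upper-triangular entries: C(n, 2) = n(n-1)/2.
n = 18
C(18, 2) = 18 * 17 / 2 = 306 / 2 = 153

153


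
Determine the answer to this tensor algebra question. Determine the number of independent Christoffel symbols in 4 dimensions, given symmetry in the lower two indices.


Christoffel symbols Gamma^k_{ij} are symmetric in i,j, so there are d * d(d+1)/2 independent symbols.
d = 4
d(d+1)/2 = 4 * 5 / 2 = 10
Total = 4 * 10 = 40

40


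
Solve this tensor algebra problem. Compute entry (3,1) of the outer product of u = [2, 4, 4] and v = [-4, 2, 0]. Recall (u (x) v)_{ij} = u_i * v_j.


The outer product entry T_{ij} = u_i * v_j.
We need i=3, j=1.
u_3 = 4, v_1 = -4
T_{3,1} = 4 * -4 = -16

-16


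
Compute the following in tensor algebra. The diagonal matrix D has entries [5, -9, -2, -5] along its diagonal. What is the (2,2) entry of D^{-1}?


For a diagonal matrix, the inverse has entries (D^{-1})_{ii} = 1/d_{ii}.
The diagonal entries are: d_{11} = 5, d_{22} = -9, d_{33} = -2, d_{44} = -5
We need (D^{-1})_{22} = 1/d_{22} = 1/-9 = -1/9

-1/9


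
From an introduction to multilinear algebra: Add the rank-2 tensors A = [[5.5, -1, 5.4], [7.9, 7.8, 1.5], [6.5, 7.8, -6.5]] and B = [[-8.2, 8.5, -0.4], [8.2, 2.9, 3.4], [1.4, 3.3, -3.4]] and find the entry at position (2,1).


Tensor addition is component-wise: (A + B)_{ij} = A_{ij} + B_{ij}.
A_{21} = 7.9
B_{21} = 8.2
(A + B)_{21} = 7.9 + 8.2 = 16.1

16.1


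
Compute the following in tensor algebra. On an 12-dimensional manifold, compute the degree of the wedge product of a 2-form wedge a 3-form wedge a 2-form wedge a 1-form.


The degree of a wedge product is the sum of the degrees of the individual forms.
Degrees: 2, 3, 2, 1
Total degree = 2 + 3 + 2 + 1 = 8

8


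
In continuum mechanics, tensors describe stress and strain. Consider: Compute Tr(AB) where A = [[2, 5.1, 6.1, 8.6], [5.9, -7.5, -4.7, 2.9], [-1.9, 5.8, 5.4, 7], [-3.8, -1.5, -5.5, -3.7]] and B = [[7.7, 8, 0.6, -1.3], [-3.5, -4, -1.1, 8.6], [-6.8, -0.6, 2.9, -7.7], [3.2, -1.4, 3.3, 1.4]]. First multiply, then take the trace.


Tr(AB) = sum_i (AB)_{ii} where (AB)_{ii} = sum_k A_{ik} B_{ki}.
(AB)_{11} = 2*7.7 + 5.1*-3.5 + 6.1*-6.8 + 8.6*3.2 = -16.41
(AB)_{22} = 5.9*8 + -7.5*-4 + -4.7*-0.6 + 2.9*-1.4 = 75.96
(AB)_{33} = -1.9*0.6 + 5.8*-1.1 + 5.4*2.9 + 7*3.3 = 31.24
(AB)_{44} = -3.8*-1.3 + -1.5*8.6 + -5.5*-7.7 + -3.7*1.4 = 29.21
Tr(AB) = -16.41 + 75.96 + 31.24 + 29.21 = 120

120


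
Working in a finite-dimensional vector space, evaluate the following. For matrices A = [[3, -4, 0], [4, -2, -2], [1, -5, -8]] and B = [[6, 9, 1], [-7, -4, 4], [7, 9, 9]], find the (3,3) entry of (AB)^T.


(AB)^T_{ij} = (AB)_{ji} = sum_k A_{jk} B_{ki}.
For i=3, j=3 we need (AB)_{33}:
A_{31} * B_{13} = 1 * 1 = 1
A_{32} * B_{23} = -5 * 4 = -20
A_{33} * B_{33} = -8 * 9 = -72
Sum = 1 + -20 + -72 = -91

-91


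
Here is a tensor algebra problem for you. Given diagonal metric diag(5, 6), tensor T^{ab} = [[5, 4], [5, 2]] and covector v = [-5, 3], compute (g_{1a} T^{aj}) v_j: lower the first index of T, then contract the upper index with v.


Step 1: lower the first index. For a diagonal metric, g_{ia} T^{aj} = g_{ii} T^{ij} (no sum on i).
g_{11} = 5
S_1{}^1 = 5 * T^{11} = 5 * 5 = 25
S_1{}^2 = 5 * T^{12} = 5 * 4 = 20
Step 2: contract S_1{}^j with v_j.
S_1{}^1 * v_1 = 25 * -5 = -125
S_1{}^2 * v_2 = 20 * 3 = 60
Result = -125 + 60 = -65

-65


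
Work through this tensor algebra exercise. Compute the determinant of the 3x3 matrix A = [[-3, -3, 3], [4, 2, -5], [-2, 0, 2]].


Expanding along the first row, det(A) = a11*M_11 - a12*M_12 + a13*M_13, where M_1j is the (1,j) minor.
Minor M_11 = 2*2 - -5*0 = 4
Minor M_12 = 4*2 - -5*-2 = -2
Minor M_13 = 4*0 - 2*-2 = 4
det = -3*(4) - -3*(-2) + 3*(4)
    = -12 - 6 + 12
    = -6

-6


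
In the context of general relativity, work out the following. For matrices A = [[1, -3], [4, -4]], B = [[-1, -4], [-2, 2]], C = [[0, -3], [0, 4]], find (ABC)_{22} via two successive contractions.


(ABC)_{22} = sum_m (AB)_{2m} C_{m2}. First compute row 2 of AB.
(AB)_{21} = 4*-1 + -4*-2 = 4
(AB)_{22} = 4*-4 + -4*2 = -24
Now contract with column 2 of C:
(AB)_{21} * C_{12} = 4 * -3 = -12
(AB)_{22} * C_{22} = -24 * 4 = -96
(ABC)_{22} = -12 + -96 = -108

-108


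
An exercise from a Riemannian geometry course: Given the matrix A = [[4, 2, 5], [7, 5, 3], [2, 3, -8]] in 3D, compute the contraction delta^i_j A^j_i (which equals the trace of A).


The contraction (trace) of a rank-2 tensor is the sum of its diagonal elements.
Diagonal entries: A[1,1] = 4, A[2,2] = 5, A[3,3] = -8
Tr(A) = 4 + 5 + -8 = 1

1


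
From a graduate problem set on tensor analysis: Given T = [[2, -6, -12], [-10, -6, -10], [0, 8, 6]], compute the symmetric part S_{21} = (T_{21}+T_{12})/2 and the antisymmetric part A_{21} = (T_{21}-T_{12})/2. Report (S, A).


T_{21} = -10
T_{12} = -6
S_{21} = (-10 + -6)/2 = -16/2 = -8
A_{21} = (-10 - -6)/2 = -4/2 = -2
Check: S + A = -8 + -2 = -10 = T_{21}.

(-8, -2)


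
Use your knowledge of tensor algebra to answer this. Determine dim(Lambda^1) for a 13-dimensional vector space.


The dimension of the space of p-forms on an n-dimensional space is C(n, p).
n = 13, p = 1
C(13, 1) = 13! / (1! * 12!) = 13

13


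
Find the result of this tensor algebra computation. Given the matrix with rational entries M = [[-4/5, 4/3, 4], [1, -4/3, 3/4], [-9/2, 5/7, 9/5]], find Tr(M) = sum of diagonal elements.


The trace is the sum of diagonal entries.
Diagonal: M[1,1] = -4/5, M[2,2] = -4/3, M[3,3] = 9/5
Tr(M) = -4/5 + -4/3 + 9/5
Computing step by step:
After adding M[1,1]: -4/5
After adding M[2,2]: -32/15
After adding M[3,3]: -1/3
Tr(M) = -1/3

-1/3


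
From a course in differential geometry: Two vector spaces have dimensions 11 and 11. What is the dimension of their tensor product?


The dimension of a tensor product is the product of dimensions.
dim(V) = 11, dim(W) = 11
dim(V (x) W) = 11 * 11 = 121

121


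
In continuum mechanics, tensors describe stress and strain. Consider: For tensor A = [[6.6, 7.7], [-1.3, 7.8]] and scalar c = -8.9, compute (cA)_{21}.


Scalar multiplication: (cA)_{ij} = c * A_{ij}.
c = -8.9
A_{21} = -1.3
(cA)_{21} = -8.9 * -1.3 = 11.57

11.57


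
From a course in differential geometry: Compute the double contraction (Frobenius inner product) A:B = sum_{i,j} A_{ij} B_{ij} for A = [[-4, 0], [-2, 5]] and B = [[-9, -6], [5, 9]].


A:B = sum over all i,j of A_{ij} * B_{ij}.
Row 1: -4*-9=36, 0*-6=0 => row sum = 36
Row 2: -2*5=-10, 5*9=45 => row sum = 35
Total = 36 + 35 = 71

71


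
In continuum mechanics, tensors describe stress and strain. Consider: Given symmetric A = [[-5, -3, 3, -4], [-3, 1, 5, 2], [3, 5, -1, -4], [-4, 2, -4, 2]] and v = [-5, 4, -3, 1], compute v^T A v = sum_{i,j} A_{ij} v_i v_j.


First compute Av:
(Av)_1 = -5*-5 + -3*4 + 3*-3 + -4*1 = 0
(Av)_2 = -3*-5 + 1*4 + 5*-3 + 2*1 = 6
(Av)_3 = 3*-5 + 5*4 + -1*-3 + -4*1 = 4
(Av)_4 = -4*-5 + 2*4 + -4*-3 + 2*1 = 42
Av = [0, 6, 4, 42]
Then v^T (Av) = -5*0 + 4*6 + -3*4 + 1*42
= 0 + 24 + -12 + 42 = 54

54


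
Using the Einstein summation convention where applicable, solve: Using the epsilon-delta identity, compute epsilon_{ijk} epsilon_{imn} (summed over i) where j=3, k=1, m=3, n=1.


Using the identity: epsilon_{ijk} epsilon_{imn} = delta_{jm} delta_{kn} - delta_{jn} delta_{km}.
delta_{33} = 1
delta_{11} = 1
delta_{31} = 0
delta_{13} = 0
Result = 1 * 1 - 0 * 0 = 1 - 0 = 1

1


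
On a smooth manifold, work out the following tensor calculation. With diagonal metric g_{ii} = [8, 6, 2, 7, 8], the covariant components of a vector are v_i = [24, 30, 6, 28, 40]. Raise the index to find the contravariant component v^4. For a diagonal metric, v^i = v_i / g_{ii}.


To raise an index with a diagonal metric: v^i = v_i / g_{ii}.
For index 4: v_4 = 28, g_{44} = 7
v^4 = 28 / 7 = 4

4


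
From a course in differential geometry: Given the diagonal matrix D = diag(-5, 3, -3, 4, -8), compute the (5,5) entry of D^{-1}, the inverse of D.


For a diagonal matrix, the inverse has entries (D^{-1})_{ii} = 1/d_{ii}.
The diagonal entries are: d_{11} = -5, d_{22} = 3, d_{33} = -3, d_{44} = 4, d_{55} = -8
We need (D^{-1})_{55} = 1/d_{55} = 1/-8 = -1/8

-1/8


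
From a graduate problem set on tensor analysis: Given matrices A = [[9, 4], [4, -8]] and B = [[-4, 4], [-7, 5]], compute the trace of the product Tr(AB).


Tr(AB) = sum_i (AB)_{ii} where (AB)_{ii} = sum_k A_{ik} B_{ki}.
(AB)_{11} = 9*-4 + 4*-7 = -64
(AB)_{22} = 4*4 + -8*5 = -24
Tr(AB) = -64 + -24 = -88

-88


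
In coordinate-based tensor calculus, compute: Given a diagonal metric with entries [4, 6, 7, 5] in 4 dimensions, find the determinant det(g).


For a diagonal metric, the determinant is the product of diagonal entries.
Diagonal entries: 4, 6, 7, 5
det(g) = 4 * 6 * 7 * 5 = 840

840


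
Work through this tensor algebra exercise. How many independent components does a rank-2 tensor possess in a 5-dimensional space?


The number of components of a rank-r tensor in d dimensions is d^r.
Here d = 5 and r = 2.
5^2 = 25

25


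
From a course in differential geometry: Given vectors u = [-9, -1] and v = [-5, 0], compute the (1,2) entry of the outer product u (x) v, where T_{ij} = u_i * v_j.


The outer product entry T_{ij} = u_i * v_j.
We need i=1, j=2.
u_1 = -9, v_2 = 0
T_{1,2} = -9 * 0 = 0

0


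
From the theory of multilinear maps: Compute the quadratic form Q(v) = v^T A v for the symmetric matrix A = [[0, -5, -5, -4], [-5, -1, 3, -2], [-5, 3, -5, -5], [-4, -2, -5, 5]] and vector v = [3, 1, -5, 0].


First compute Av:
(Av)_1 = 0*3 + -5*1 + -5*-5 + -4*0 = 20
(Av)_2 = -5*3 + -1*1 + 3*-5 + -2*0 = -31
(Av)_3 = -5*3 + 3*1 + -5*-5 + -5*0 = 13
(Av)_4 = -4*3 + -2*1 + -5*-5 + 5*0 = 11
Av = [20, -31, 13, 11]
Then v^T (Av) = 3*20 + 1*-31 + -5*13 + 0*11
= 60 + -31 + -65 + 0 = -36

-36


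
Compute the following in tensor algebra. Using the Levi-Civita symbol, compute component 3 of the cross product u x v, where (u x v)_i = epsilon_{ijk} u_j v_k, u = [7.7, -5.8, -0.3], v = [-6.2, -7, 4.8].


(u x v)_3 = sum_{j,k} epsilon_{3jk} u_j v_k. Only permutations of (1,2,3) contribute; the two non-zero terms are:
eps_{312} u_1 v_2 = 1 * 7.7 * -7 = -53.9
eps_{321} u_2 v_1 = -1 * -5.8 * -6.2 = -35.96
(u x v)_3 = -89.86

-89.86


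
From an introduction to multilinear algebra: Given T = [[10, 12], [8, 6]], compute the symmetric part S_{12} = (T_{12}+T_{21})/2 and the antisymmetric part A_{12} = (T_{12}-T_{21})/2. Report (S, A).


T_{12} = 12
T_{21} = 8
S_{12} = (12 + 8)/2 = 20/2 = 10
A_{12} = (12 - 8)/2 = 4/2 = 2
Check: S + A = 10 + 2 = 12 = T_{12}.

(10, 2)


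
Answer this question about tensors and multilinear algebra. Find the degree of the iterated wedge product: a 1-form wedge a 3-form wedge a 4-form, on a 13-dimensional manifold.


The degree of a wedge product is the sum of the degrees of the individual forms.
Degrees: 1, 3, 4
Total degree = 1 + 3 + 4 = 8

8


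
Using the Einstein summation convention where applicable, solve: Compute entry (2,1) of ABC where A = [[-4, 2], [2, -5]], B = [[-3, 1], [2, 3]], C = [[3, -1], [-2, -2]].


(ABC)_{21} = sum_m (AB)_{2m} C_{m1}. First compute row 2 of AB.
(AB)_{21} = 2*-3 + -5*2 = -16
(AB)_{22} = 2*1 + -5*3 = -13
Now contract with column 1 of C:
(AB)_{21} * C_{11} = -16 * 3 = -48
(AB)_{22} * C_{21} = -13 * -2 = 26
(ABC)_{21} = -48 + 26 = -22

-22


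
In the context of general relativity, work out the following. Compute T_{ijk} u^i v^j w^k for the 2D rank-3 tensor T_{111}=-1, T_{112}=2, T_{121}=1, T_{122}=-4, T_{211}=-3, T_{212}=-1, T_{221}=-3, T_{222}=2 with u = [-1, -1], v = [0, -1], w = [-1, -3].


S = sum over i,j,k of T_{ijk} u_i v_j w_k. Expanding all 8 terms:
T_{111}*u_1*v_1*w_1 = -1*-1*0*-1 = 0  (running total: 0)
T_{112}*u_1*v_1*w_2 = 2*-1*0*-3 = 0  (running total: 0)
T_{121}*u_1*v_2*w_1 = 1*-1*-1*-1 = -1  (running total: -1)
T_{122}*u_1*v_2*w_2 = -4*-1*-1*-3 = 12  (running total: 11)
T_{211}*u_2*v_1*w_1 = -3*-1*0*-1 = 0  (running total: 11)
T_{212}*u_2*v_1*w_2 = -1*-1*0*-3 = 0  (running total: 11)
T_{221}*u_2*v_2*w_1 = -3*-1*-1*-1 = 3  (running total: 14)
T_{222}*u_2*v_2*w_2 = 2*-1*-1*-3 = -6  (running total: 8)
S = 8

8
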